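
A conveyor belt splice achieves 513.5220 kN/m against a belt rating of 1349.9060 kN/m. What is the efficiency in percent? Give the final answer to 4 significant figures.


Eff = 513.5220 / 1349.9060 * 100
Eff = 38.04 %


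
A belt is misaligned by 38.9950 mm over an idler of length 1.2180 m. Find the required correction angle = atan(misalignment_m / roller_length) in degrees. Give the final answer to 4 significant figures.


misalign_m = 38.9950 / 1000 = 0.038995 m
angle = atan(0.038995 / 1.2180)
angle = 1.834 deg


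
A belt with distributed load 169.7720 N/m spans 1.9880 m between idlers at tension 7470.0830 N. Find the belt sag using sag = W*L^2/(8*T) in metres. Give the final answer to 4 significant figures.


sag = 169.7720 * 1.9880^2 / (8 * 7470.0830)
sag = 0.01123 m


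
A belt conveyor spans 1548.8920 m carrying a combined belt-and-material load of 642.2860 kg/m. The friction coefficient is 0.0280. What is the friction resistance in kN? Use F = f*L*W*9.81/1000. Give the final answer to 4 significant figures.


F = 0.0280 * 1548.8920 * 642.2860 * 9.81 / 1000
F = 273.3 kN


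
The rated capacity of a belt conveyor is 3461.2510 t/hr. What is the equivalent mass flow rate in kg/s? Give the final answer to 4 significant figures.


m_dot = 3461.2510 * 1000 / 3600
m_dot = 961.5 kg/s


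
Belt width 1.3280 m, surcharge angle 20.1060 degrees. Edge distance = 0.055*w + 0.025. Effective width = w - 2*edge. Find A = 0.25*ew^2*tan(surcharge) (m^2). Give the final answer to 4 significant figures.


edge = 0.055*1.3280 + 0.025 = 0.09804 m
ew = 1.3280 - 2*0.09804 = 1.13192 m
A = 0.25 * 1.13192^2 * tan(20.1060 deg)
A = 0.1173 m^2


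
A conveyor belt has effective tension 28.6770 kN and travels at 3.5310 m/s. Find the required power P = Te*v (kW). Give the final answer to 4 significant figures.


P = Te * v = 28.6770 * 3.5310
P = 101.3 kW


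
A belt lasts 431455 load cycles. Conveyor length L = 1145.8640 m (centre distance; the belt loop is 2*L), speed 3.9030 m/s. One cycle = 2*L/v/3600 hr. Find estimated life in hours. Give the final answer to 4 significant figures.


cycle_time = 2 * 1145.8640 / 3.9030 / 3600 = 0.163103 hr
life = 431455 * 0.163103 = 70370 hours


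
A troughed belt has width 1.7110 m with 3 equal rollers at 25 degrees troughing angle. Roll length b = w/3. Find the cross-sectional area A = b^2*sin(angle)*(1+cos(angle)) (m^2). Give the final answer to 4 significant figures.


b = 1.7110/3 = 0.570333 m
A = 0.570333^2 * sin(25 deg) * (1 + cos(25 deg))
A = 0.2621 m^2


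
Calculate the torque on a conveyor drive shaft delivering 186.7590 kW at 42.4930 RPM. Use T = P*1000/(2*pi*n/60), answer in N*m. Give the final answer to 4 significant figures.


omega = 2*pi*42.4930/60 = 4.44986 rad/s
T = 186.7590*1000 / 4.44986
T = 41970 N*m


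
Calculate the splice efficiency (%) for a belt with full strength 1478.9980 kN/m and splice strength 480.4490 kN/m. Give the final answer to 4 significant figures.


Eff = 480.4490 / 1478.9980 * 100
Eff = 32.48 %


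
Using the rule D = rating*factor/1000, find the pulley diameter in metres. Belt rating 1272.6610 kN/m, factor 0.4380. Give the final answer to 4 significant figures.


D = 1272.6610 * 0.4380 / 1000
D = 0.5574 m


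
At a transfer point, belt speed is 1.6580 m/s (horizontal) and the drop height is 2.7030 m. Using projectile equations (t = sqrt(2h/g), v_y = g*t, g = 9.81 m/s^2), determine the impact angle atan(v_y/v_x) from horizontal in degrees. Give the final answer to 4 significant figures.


t = sqrt(2*2.7030/9.81) = 0.742341 s
v_y = 9.81 * 0.742341 = 7.28237 m/s
angle = atan(7.28237 / 1.6580) = 77.17 deg


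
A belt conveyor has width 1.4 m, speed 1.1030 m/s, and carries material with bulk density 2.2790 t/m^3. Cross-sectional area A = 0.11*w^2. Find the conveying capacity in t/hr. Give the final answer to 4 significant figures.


A = 0.11 * 1.4^2 = 0.2156 m^2
C = 0.2156 * 1.1030 * 2.2790 * 3600
C = 1951 t/hr


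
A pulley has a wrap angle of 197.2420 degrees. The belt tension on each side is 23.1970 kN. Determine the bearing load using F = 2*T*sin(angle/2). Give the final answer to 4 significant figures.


F = 2 * 23.1970 * sin(197.2420/2 deg)
F = 45.87 kN


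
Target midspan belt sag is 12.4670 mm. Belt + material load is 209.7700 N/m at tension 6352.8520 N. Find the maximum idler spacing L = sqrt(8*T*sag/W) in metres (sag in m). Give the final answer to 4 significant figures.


sag = 12.4670/1000 = 0.012467 m
L = sqrt(8 * 6352.8520 * 0.012467 / 209.7700)
L = 1.738 m


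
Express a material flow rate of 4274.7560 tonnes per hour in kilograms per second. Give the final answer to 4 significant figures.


m_dot = 4274.7560 * 1000 / 3600
m_dot = 1187 kg/s


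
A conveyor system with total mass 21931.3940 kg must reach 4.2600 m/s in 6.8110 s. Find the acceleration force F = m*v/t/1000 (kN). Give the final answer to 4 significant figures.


F = 21931.3940 * 4.2600 / 6.8110 / 1000
F = 13.72 kN


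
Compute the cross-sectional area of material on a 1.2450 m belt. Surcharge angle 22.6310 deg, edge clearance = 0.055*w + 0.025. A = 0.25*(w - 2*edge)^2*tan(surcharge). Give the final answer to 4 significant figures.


edge = 0.055*1.2450 + 0.025 = 0.093475 m
ew = 1.2450 - 2*0.093475 = 1.05805 m
A = 0.25 * 1.05805^2 * tan(22.6310 deg)
A = 0.1167 m^2


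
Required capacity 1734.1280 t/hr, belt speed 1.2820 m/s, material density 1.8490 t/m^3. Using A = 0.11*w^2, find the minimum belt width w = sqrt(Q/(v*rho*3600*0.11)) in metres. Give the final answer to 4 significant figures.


A_req = 1734.1280 / (1.2820 * 1.8490 * 3600) = 0.203214 m^2
w = sqrt(0.203214 / 0.11)
w = 1.359 m


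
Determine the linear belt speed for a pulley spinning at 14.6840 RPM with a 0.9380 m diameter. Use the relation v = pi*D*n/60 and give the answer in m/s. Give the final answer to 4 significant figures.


v = pi * 0.9380 * 14.6840 / 60
v = 0.7212 m/s


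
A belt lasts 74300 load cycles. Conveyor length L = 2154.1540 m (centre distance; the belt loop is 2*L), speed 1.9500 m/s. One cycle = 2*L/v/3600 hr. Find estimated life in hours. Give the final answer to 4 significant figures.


cycle_time = 2 * 2154.1540 / 1.9500 / 3600 = 0.613719 hr
life = 74300 * 0.613719 = 45600 hours


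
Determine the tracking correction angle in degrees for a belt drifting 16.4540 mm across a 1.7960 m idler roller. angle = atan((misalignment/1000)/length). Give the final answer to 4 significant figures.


misalign_m = 16.4540 / 1000 = 0.016454 m
angle = atan(0.016454 / 1.7960)
angle = 0.5249 deg


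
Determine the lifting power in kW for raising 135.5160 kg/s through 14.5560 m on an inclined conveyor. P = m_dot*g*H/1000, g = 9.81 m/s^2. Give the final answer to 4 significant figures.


P = 135.5160 * 9.81 * 14.5560 / 1000
P = 19.35 kW


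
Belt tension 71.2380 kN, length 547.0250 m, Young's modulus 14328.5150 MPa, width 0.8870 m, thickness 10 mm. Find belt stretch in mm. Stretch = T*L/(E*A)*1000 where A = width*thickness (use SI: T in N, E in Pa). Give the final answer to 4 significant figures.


A = 0.8870 * 0.01 = 0.00887 m^2
Stretch = 71.2380*1000 * 547.0250 / (14328.5150e6 * 0.00887) * 1000
Stretch = 306.6 mm


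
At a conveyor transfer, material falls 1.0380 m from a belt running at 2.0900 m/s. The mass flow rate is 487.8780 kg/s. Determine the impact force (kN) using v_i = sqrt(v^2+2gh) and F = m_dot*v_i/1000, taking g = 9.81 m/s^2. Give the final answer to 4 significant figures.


v_i = sqrt(2.0900^2 + 2*9.81*1.0380) = 4.97329 m/s
F = 487.8780 * 4.97329 / 1000
F = 2.426 kN


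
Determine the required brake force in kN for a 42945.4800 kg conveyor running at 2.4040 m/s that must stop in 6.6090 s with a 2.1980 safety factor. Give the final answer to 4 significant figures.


F = 42945.4800 * 2.4040 / 6.6090 * 2.1980 / 1000
F = 34.34 kN


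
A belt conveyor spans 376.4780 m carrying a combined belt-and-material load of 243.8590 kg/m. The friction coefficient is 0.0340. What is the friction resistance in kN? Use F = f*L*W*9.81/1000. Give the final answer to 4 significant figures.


F = 0.0340 * 376.4780 * 243.8590 * 9.81 / 1000
F = 30.62 kN


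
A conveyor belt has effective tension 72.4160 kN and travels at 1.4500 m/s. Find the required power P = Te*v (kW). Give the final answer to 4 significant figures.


P = Te * v = 72.4160 * 1.4500
P = 105.0 kW


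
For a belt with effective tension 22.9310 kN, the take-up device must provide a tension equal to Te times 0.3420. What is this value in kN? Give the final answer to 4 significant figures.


T_tu = 22.9310 * 0.3420
T_tu = 7.842 kN


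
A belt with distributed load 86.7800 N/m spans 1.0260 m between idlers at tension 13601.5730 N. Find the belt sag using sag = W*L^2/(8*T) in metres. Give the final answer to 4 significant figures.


sag = 86.7800 * 1.0260^2 / (8 * 13601.5730)
sag = 0.0008395 m


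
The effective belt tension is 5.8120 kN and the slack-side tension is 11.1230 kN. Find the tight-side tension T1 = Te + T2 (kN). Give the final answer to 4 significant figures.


T1 = Te + T2 = 5.8120 + 11.1230
T1 = 16.93 kN


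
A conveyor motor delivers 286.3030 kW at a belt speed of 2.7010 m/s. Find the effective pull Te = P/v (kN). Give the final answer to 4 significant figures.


Te = P / v = 286.3030 / 2.7010
Te = 106.0 kN


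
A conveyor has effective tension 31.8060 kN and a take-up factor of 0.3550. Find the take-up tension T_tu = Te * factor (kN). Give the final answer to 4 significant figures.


T_tu = 31.8060 * 0.3550
T_tu = 11.29 kN


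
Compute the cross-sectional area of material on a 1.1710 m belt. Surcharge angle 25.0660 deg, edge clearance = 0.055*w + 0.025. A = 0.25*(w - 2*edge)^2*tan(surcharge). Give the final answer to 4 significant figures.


edge = 0.055*1.1710 + 0.025 = 0.089405 m
ew = 1.1710 - 2*0.089405 = 0.99219 m
A = 0.25 * 0.99219^2 * tan(25.0660 deg)
A = 0.1151 m^2


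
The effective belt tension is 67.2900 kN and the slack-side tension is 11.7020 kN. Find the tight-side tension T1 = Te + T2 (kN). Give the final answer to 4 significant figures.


T1 = Te + T2 = 67.2900 + 11.7020
T1 = 78.99 kN


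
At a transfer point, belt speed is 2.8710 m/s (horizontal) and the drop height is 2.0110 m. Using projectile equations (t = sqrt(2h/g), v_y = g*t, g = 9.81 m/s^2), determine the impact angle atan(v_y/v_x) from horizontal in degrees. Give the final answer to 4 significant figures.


t = sqrt(2*2.0110/9.81) = 0.640304 s
v_y = 9.81 * 0.640304 = 6.28138 m/s
angle = atan(6.28138 / 2.8710) = 65.44 deg


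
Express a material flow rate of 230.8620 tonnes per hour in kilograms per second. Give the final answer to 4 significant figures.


m_dot = 230.8620 * 1000 / 3600
m_dot = 64.13 kg/s


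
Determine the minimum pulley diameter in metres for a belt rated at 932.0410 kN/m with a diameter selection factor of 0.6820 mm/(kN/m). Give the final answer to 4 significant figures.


D = 932.0410 * 0.6820 / 1000
D = 0.6357 m


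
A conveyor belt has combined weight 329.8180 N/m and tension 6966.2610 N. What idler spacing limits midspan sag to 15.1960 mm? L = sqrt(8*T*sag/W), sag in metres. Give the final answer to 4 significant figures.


sag = 15.1960/1000 = 0.015196 m
L = sqrt(8 * 6966.2610 * 0.015196 / 329.8180)
L = 1.602 m


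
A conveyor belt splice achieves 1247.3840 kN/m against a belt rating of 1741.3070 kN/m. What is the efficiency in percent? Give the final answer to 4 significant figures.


Eff = 1247.3840 / 1741.3070 * 100
Eff = 71.63 %


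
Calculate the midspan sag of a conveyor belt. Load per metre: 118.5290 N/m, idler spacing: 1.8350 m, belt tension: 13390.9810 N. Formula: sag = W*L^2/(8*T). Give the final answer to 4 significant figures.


sag = 118.5290 * 1.8350^2 / (8 * 13390.9810)
sag = 0.003726 m


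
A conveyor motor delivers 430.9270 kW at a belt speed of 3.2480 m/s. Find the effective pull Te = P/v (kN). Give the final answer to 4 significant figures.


Te = P / v = 430.9270 / 3.2480
Te = 132.7 kN


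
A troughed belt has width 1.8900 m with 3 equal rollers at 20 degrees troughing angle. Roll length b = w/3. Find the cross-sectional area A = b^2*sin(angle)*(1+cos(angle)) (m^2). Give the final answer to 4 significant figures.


b = 1.8900/3 = 0.63 m
A = 0.63^2 * sin(20 deg) * (1 + cos(20 deg))
A = 0.2633 m^2


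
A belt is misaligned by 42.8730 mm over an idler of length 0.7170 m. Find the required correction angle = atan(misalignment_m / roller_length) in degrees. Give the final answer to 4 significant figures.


misalign_m = 42.8730 / 1000 = 0.042873 m
angle = atan(0.042873 / 0.7170)
angle = 3.422 deg


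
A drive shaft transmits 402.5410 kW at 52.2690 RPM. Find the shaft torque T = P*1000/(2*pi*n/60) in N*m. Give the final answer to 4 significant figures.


omega = 2*pi*52.2690/60 = 5.4736 rad/s
T = 402.5410*1000 / 5.4736
T = 73540 N*m


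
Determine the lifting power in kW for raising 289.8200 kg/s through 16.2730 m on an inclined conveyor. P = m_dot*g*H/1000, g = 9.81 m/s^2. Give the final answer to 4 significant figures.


P = 289.8200 * 9.81 * 16.2730 / 1000
P = 46.27 kW


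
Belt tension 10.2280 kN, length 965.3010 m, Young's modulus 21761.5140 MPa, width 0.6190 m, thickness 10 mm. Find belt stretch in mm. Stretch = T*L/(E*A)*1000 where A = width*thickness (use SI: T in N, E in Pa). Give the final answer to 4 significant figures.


A = 0.6190 * 0.01 = 0.00619 m^2
Stretch = 10.2280*1000 * 965.3010 / (21761.5140e6 * 0.00619) * 1000
Stretch = 73.29 mm


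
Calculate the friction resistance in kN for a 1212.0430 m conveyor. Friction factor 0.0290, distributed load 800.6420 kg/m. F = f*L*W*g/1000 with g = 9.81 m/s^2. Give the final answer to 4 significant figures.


F = 0.0290 * 1212.0430 * 800.6420 * 9.81 / 1000
F = 276.1 kN


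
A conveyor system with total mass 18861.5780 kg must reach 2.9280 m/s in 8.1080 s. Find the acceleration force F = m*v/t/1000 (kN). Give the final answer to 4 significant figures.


F = 18861.5780 * 2.9280 / 8.1080 / 1000
F = 6.811 kN


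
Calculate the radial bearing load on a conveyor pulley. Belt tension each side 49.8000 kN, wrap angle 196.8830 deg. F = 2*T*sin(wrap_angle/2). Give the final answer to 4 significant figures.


F = 2 * 49.8000 * sin(196.8830/2 deg)
F = 98.52 kN


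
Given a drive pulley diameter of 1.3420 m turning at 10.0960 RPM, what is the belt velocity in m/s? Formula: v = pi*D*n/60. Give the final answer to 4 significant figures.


v = pi * 1.3420 * 10.0960 / 60
v = 0.7094 m/s


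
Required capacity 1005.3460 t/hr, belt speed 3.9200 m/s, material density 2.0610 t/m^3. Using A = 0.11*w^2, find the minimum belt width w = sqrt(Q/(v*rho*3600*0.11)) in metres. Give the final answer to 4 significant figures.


A_req = 1005.3460 / (3.9200 * 2.0610 * 3600) = 0.034566 m^2
w = sqrt(0.034566 / 0.11)
w = 0.5606 m


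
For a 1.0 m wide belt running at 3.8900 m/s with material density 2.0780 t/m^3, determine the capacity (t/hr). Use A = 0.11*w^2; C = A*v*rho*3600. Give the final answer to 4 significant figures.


A = 0.11 * 1.0^2 = 0.11 m^2
C = 0.11 * 3.8900 * 2.0780 * 3600
C = 3201 t/hr


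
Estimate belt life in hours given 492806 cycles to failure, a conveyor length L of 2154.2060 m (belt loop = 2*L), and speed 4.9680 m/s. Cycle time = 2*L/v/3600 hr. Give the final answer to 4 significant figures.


cycle_time = 2 * 2154.2060 / 4.9680 / 3600 = 0.240898 hr
life = 492806 * 0.240898 = 118700 hours


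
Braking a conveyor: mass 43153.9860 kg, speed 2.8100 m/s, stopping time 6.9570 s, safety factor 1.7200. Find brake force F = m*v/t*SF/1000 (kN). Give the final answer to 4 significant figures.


F = 43153.9860 * 2.8100 / 6.9570 * 1.7200 / 1000
F = 29.98 kN


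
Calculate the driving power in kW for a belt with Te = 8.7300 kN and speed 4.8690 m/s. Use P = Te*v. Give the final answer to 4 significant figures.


P = Te * v = 8.7300 * 4.8690
P = 42.51 kW


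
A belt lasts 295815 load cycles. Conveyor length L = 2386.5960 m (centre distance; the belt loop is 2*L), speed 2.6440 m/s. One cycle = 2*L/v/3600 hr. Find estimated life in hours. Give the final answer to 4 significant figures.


cycle_time = 2 * 2386.5960 / 2.6440 / 3600 = 0.50147 hr
life = 295815 * 0.50147 = 148300 hours


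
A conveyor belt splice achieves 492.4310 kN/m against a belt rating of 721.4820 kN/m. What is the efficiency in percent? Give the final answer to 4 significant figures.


Eff = 492.4310 / 721.4820 * 100
Eff = 68.25 %


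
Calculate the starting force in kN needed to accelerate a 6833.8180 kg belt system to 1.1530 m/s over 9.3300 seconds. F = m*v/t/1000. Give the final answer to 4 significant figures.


F = 6833.8180 * 1.1530 / 9.3300 / 1000
F = 0.8445 kN


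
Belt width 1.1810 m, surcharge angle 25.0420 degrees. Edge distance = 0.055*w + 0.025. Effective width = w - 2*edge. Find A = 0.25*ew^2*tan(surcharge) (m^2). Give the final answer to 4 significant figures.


edge = 0.055*1.1810 + 0.025 = 0.089955 m
ew = 1.1810 - 2*0.089955 = 1.00109 m
A = 0.25 * 1.00109^2 * tan(25.0420 deg)
A = 0.1171 m^2


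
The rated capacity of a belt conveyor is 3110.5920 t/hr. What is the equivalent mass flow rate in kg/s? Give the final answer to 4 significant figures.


m_dot = 3110.5920 * 1000 / 3600
m_dot = 864.1 kg/s


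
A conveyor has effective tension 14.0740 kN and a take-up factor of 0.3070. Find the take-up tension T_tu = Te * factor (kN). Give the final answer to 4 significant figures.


T_tu = 14.0740 * 0.3070
T_tu = 4.321 kN


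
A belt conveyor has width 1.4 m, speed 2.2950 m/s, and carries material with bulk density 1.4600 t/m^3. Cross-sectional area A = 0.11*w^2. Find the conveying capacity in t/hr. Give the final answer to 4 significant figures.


A = 0.11 * 1.4^2 = 0.2156 m^2
C = 0.2156 * 2.2950 * 1.4600 * 3600
C = 2601 t/hr


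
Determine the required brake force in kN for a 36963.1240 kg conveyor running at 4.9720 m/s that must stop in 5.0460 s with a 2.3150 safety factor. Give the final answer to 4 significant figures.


F = 36963.1240 * 4.9720 / 5.0460 * 2.3150 / 1000
F = 84.31 kN


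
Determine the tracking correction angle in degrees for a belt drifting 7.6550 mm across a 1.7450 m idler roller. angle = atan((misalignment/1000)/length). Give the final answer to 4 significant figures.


misalign_m = 7.6550 / 1000 = 0.007655 m
angle = atan(0.007655 / 1.7450)
angle = 0.2513 deg


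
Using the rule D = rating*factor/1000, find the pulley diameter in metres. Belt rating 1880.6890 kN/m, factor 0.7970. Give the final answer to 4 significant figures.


D = 1880.6890 * 0.7970 / 1000
D = 1.499 m


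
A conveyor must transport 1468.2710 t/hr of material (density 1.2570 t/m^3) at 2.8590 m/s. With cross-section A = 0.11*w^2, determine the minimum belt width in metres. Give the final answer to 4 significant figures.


A_req = 1468.2710 / (2.8590 * 1.2570 * 3600) = 0.113489 m^2
w = sqrt(0.113489 / 0.11)
w = 1.016 m


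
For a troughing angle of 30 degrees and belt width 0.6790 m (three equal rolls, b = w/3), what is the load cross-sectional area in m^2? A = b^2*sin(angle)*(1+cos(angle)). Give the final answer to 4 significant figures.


b = 0.6790/3 = 0.226333 m
A = 0.226333^2 * sin(30 deg) * (1 + cos(30 deg))
A = 0.04780 m^2


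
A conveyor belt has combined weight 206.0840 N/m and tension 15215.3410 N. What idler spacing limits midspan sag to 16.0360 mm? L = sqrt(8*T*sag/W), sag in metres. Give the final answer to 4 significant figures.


sag = 16.0360/1000 = 0.016036 m
L = sqrt(8 * 15215.3410 * 0.016036 / 206.0840)
L = 3.078 m


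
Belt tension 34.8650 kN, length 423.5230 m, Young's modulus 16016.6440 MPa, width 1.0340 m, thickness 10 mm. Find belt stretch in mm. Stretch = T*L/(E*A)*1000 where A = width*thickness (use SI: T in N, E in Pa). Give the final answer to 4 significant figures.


A = 1.0340 * 0.01 = 0.01034 m^2
Stretch = 34.8650*1000 * 423.5230 / (16016.6440e6 * 0.01034) * 1000
Stretch = 89.16 mm


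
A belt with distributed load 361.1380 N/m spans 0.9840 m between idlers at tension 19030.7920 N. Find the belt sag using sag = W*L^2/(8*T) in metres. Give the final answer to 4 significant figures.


sag = 361.1380 * 0.9840^2 / (8 * 19030.7920)
sag = 0.002297 m


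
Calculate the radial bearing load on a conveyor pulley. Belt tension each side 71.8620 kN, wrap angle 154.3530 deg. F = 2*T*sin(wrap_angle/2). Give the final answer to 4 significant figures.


F = 2 * 71.8620 * sin(154.3530/2 deg)
F = 140.1 kN


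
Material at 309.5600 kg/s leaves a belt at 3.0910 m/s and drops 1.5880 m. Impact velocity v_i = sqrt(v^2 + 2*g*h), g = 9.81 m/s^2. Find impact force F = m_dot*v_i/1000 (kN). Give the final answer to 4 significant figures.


v_i = sqrt(3.0910^2 + 2*9.81*1.5880) = 6.3805 m/s
F = 309.5600 * 6.3805 / 1000
F = 1.975 kN


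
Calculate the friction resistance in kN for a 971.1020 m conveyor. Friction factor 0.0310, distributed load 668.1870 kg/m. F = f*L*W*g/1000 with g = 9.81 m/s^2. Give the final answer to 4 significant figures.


F = 0.0310 * 971.1020 * 668.1870 * 9.81 / 1000
F = 197.3 kN


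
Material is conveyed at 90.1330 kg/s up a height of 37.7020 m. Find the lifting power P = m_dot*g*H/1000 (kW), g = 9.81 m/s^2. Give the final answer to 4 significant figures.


P = 90.1330 * 9.81 * 37.7020 / 1000
P = 33.34 kW


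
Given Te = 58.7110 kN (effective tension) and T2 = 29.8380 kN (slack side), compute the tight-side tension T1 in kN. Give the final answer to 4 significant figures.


T1 = Te + T2 = 58.7110 + 29.8380
T1 = 88.55 kN


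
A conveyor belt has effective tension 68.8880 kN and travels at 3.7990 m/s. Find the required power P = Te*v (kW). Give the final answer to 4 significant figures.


P = Te * v = 68.8880 * 3.7990
P = 261.7 kW


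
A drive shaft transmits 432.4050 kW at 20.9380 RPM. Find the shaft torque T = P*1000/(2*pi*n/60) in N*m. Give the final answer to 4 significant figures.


omega = 2*pi*20.9380/60 = 2.19262 rad/s
T = 432.4050*1000 / 2.19262
T = 197200 N*m


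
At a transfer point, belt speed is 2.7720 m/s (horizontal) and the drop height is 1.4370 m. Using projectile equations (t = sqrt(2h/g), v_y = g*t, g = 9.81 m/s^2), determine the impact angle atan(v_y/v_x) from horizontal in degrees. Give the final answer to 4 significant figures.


t = sqrt(2*1.4370/9.81) = 0.541264 s
v_y = 9.81 * 0.541264 = 5.3098 m/s
angle = atan(5.3098 / 2.7720) = 62.43 deg


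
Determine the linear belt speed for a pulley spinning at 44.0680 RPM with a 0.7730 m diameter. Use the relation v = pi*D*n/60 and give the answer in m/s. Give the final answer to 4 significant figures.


v = pi * 0.7730 * 44.0680 / 60
v = 1.784 m/s


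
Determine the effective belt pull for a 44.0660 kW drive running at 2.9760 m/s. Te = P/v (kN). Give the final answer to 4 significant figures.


Te = P / v = 44.0660 / 2.9760
Te = 14.81 kN


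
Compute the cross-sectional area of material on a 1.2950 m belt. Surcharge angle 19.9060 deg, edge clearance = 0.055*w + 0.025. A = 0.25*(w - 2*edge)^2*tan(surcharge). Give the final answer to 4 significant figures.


edge = 0.055*1.2950 + 0.025 = 0.096225 m
ew = 1.2950 - 2*0.096225 = 1.10255 m
A = 0.25 * 1.10255^2 * tan(19.9060 deg)
A = 0.1100 m^2


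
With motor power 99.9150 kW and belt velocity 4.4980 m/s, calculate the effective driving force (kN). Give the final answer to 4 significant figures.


Te = P / v = 99.9150 / 4.4980
Te = 22.21 kN


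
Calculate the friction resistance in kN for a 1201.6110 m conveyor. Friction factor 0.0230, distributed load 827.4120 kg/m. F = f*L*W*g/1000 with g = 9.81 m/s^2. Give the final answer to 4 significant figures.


F = 0.0230 * 1201.6110 * 827.4120 * 9.81 / 1000
F = 224.3 kN


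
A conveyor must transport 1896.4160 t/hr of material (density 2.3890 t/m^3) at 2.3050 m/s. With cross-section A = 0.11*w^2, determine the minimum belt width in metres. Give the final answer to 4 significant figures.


A_req = 1896.4160 / (2.3050 * 2.3890 * 3600) = 0.095663 m^2
w = sqrt(0.095663 / 0.11)
w = 0.9326 m


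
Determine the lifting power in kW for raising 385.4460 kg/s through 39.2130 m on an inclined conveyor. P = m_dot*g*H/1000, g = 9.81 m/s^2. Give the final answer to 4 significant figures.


P = 385.4460 * 9.81 * 39.2130 / 1000
P = 148.3 kW


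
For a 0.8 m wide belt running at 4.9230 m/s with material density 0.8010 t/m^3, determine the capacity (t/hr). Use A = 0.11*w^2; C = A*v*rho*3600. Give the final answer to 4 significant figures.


A = 0.11 * 0.8^2 = 0.0704 m^2
C = 0.0704 * 4.9230 * 0.8010 * 3600
C = 999.4 t/hr


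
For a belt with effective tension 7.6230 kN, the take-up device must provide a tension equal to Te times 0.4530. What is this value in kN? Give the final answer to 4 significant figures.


T_tu = 7.6230 * 0.4530
T_tu = 3.453 kN


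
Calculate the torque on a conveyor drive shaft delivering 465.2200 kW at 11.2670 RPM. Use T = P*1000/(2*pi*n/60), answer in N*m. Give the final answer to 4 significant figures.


omega = 2*pi*11.2670/60 = 1.17988 rad/s
T = 465.2200*1000 / 1.17988
T = 394300 N*m


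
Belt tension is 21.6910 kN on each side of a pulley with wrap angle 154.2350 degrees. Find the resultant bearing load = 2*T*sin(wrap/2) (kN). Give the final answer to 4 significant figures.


F = 2 * 21.6910 * sin(154.2350/2 deg)
F = 42.29 kN


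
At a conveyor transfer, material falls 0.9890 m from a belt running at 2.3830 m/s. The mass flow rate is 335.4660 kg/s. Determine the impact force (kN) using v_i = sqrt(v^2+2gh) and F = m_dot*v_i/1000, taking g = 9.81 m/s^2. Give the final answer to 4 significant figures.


v_i = sqrt(2.3830^2 + 2*9.81*0.9890) = 5.00828 m/s
F = 335.4660 * 5.00828 / 1000
F = 1.680 kN


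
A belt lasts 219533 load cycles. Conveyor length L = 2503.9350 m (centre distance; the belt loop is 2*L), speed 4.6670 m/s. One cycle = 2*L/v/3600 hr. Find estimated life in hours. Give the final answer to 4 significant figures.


cycle_time = 2 * 2503.9350 / 4.6670 / 3600 = 0.298066 hr
life = 219533 * 0.298066 = 65440 hours


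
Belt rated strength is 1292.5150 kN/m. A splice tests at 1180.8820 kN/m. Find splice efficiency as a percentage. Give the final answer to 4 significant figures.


Eff = 1180.8820 / 1292.5150 * 100
Eff = 91.36 %


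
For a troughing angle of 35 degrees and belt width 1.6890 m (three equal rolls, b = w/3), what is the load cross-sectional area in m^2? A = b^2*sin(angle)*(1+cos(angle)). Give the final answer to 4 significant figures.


b = 1.6890/3 = 0.563 m
A = 0.563^2 * sin(35 deg) * (1 + cos(35 deg))
A = 0.3307 m^2


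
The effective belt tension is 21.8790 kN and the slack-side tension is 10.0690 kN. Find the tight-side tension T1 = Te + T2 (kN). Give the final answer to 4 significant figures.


T1 = Te + T2 = 21.8790 + 10.0690
T1 = 31.95 kN


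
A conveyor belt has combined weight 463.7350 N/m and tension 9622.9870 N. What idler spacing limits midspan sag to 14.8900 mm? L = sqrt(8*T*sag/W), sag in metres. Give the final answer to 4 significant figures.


sag = 14.8900/1000 = 0.014890 m
L = sqrt(8 * 9622.9870 * 0.014890 / 463.7350)
L = 1.572 m


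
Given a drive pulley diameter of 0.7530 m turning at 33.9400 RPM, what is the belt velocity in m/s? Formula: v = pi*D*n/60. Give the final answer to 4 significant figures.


v = pi * 0.7530 * 33.9400 / 60
v = 1.338 m/s


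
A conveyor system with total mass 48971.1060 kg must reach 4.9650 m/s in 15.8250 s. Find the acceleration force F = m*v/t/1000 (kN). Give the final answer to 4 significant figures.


F = 48971.1060 * 4.9650 / 15.8250 / 1000
F = 15.36 kN


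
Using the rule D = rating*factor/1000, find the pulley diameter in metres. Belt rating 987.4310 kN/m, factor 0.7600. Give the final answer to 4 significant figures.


D = 987.4310 * 0.7600 / 1000
D = 0.7504 m


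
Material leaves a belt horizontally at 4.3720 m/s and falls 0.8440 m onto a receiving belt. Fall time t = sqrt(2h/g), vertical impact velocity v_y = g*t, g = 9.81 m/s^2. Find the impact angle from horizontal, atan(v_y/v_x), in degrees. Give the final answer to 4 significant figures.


t = sqrt(2*0.8440/9.81) = 0.414812 s
v_y = 9.81 * 0.414812 = 4.06931 m/s
angle = atan(4.06931 / 4.3720) = 42.95 deg


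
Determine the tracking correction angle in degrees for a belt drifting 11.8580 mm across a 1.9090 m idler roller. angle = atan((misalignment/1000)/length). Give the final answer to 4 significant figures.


misalign_m = 11.8580 / 1000 = 0.011858 m
angle = atan(0.011858 / 1.9090)
angle = 0.3559 deg


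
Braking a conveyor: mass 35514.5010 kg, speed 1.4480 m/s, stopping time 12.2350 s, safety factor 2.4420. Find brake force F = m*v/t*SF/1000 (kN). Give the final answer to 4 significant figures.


F = 35514.5010 * 1.4480 / 12.2350 * 2.4420 / 1000
F = 10.26 kN


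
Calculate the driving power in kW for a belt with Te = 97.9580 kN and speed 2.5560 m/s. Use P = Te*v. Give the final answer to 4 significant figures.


P = Te * v = 97.9580 * 2.5560
P = 250.4 kW


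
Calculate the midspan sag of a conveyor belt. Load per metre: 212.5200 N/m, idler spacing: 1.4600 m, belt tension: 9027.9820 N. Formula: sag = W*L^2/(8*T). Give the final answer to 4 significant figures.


sag = 212.5200 * 1.4600^2 / (8 * 9027.9820)
sag = 0.006272 m


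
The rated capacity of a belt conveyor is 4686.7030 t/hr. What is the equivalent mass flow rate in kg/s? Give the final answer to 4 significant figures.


m_dot = 4686.7030 * 1000 / 3600
m_dot = 1302 kg/s


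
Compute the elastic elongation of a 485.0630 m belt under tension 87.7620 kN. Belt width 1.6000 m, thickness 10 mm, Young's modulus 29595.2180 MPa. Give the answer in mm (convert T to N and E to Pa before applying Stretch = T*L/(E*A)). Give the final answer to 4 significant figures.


A = 1.6000 * 0.01 = 0.01600 m^2
Stretch = 87.7620*1000 * 485.0630 / (29595.2180e6 * 0.01600) * 1000
Stretch = 89.90 mm


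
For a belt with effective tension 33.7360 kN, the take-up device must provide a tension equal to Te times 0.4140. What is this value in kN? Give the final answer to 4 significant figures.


T_tu = 33.7360 * 0.4140
T_tu = 13.97 kN


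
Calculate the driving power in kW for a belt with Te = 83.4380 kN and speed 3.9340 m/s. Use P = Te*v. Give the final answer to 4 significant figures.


P = Te * v = 83.4380 * 3.9340
P = 328.2 kW


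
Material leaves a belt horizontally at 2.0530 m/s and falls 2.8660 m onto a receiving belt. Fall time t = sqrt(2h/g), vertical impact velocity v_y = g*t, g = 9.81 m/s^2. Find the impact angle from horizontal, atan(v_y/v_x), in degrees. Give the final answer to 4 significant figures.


t = sqrt(2*2.8660/9.81) = 0.764396 s
v_y = 9.81 * 0.764396 = 7.49872 m/s
angle = atan(7.49872 / 2.0530) = 74.69 deg


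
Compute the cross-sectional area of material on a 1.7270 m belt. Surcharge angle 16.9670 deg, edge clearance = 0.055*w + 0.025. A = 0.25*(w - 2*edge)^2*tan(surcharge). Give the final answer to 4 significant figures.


edge = 0.055*1.7270 + 0.025 = 0.119985 m
ew = 1.7270 - 2*0.119985 = 1.48703 m
A = 0.25 * 1.48703^2 * tan(16.9670 deg)
A = 0.1687 m^2


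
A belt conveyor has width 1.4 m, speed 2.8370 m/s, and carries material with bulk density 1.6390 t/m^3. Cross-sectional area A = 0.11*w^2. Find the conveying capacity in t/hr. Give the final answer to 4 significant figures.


A = 0.11 * 1.4^2 = 0.2156 m^2
C = 0.2156 * 2.8370 * 1.6390 * 3600
C = 3609 t/hr


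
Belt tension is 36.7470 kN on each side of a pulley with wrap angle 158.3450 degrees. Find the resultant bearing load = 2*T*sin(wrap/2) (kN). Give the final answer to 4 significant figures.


F = 2 * 36.7470 * sin(158.3450/2 deg)
F = 72.19 kN


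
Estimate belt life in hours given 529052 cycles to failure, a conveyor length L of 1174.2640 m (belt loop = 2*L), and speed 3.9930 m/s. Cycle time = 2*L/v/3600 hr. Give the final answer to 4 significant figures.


cycle_time = 2 * 1174.2640 / 3.9930 / 3600 = 0.163378 hr
life = 529052 * 0.163378 = 86440 hours


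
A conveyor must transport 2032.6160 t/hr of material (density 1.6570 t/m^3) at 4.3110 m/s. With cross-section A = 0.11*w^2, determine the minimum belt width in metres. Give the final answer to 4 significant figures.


A_req = 2032.6160 / (4.3110 * 1.6570 * 3600) = 0.079041 m^2
w = sqrt(0.079041 / 0.11)
w = 0.8477 m


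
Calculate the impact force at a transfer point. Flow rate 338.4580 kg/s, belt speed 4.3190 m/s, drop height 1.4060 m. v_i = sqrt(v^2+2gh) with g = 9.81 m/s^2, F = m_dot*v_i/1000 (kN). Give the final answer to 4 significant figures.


v_i = sqrt(4.3190^2 + 2*9.81*1.4060) = 6.79996 m/s
F = 338.4580 * 6.79996 / 1000
F = 2.302 kN


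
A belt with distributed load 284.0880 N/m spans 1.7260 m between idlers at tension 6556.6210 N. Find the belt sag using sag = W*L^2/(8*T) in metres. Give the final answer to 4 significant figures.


sag = 284.0880 * 1.7260^2 / (8 * 6556.6210)
sag = 0.01613 m


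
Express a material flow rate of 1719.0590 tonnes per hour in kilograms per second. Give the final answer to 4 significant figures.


m_dot = 1719.0590 * 1000 / 3600
m_dot = 477.5 kg/s


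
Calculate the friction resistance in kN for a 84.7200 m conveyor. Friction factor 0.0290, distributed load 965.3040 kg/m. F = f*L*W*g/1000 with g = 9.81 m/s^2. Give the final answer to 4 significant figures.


F = 0.0290 * 84.7200 * 965.3040 * 9.81 / 1000
F = 23.27 kN


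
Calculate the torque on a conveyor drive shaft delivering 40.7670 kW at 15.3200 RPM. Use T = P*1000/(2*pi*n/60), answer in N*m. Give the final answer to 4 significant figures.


omega = 2*pi*15.3200/60 = 1.60431 rad/s
T = 40.7670*1000 / 1.60431
T = 25410 N*m


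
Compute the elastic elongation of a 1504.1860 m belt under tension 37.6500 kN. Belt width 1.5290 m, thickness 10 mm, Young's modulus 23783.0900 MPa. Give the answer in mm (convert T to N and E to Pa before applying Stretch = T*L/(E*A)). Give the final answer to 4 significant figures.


A = 1.5290 * 0.01 = 0.01529 m^2
Stretch = 37.6500*1000 * 1504.1860 / (23783.0900e6 * 0.01529) * 1000
Stretch = 155.7 mm


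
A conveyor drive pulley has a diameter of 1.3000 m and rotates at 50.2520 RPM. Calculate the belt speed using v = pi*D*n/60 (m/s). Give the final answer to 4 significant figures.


v = pi * 1.3000 * 50.2520 / 60
v = 3.421 m/s


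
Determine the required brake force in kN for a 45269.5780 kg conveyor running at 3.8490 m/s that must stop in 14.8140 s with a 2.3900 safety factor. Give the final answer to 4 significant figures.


F = 45269.5780 * 3.8490 / 14.8140 * 2.3900 / 1000
F = 28.11 kN


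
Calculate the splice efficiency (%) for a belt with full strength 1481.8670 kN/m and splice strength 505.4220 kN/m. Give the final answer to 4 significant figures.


Eff = 505.4220 / 1481.8670 * 100
Eff = 34.11 %


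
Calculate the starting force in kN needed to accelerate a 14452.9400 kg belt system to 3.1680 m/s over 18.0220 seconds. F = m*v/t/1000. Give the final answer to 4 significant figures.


F = 14452.9400 * 3.1680 / 18.0220 / 1000
F = 2.541 kN


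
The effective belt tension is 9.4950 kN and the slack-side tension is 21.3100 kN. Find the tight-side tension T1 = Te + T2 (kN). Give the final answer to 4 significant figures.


T1 = Te + T2 = 9.4950 + 21.3100
T1 = 30.80 kN


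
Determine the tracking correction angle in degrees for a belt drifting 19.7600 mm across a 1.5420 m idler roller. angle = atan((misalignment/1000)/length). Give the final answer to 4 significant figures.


misalign_m = 19.7600 / 1000 = 0.019760 m
angle = atan(0.019760 / 1.5420)
angle = 0.7342 deg


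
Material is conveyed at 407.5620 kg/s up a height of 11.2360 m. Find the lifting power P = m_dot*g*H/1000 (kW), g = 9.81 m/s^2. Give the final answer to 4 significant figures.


P = 407.5620 * 9.81 * 11.2360 / 1000
P = 44.92 kW


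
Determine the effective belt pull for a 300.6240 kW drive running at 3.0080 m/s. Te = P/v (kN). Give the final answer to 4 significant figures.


Te = P / v = 300.6240 / 3.0080
Te = 99.94 kN


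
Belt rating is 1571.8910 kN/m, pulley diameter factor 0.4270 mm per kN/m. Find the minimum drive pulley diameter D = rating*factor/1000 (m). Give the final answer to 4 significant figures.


D = 1571.8910 * 0.4270 / 1000
D = 0.6712 m


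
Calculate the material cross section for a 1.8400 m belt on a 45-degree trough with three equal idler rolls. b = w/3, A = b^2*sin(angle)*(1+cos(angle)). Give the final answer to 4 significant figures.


b = 1.8400/3 = 0.613333 m
A = 0.613333^2 * sin(45 deg) * (1 + cos(45 deg))
A = 0.4541 m^2


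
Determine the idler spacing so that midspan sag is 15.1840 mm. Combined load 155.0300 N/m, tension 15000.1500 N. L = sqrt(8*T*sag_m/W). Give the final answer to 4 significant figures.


sag = 15.1840/1000 = 0.015184 m
L = sqrt(8 * 15000.1500 * 0.015184 / 155.0300)
L = 3.428 m


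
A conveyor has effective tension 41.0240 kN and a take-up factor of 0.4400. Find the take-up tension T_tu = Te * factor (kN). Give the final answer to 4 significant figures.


T_tu = 41.0240 * 0.4400
T_tu = 18.05 kN


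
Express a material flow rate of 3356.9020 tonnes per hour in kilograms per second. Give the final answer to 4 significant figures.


m_dot = 3356.9020 * 1000 / 3600
m_dot = 932.5 kg/s


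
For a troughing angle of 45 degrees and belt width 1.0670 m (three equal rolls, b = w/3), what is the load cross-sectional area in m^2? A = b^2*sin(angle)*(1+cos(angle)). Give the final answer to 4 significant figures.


b = 1.0670/3 = 0.355667 m
A = 0.355667^2 * sin(45 deg) * (1 + cos(45 deg))
A = 0.1527 m^2


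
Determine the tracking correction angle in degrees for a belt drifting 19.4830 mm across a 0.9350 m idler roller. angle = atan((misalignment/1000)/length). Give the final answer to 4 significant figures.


misalign_m = 19.4830 / 1000 = 0.019483 m
angle = atan(0.019483 / 0.9350)
angle = 1.194 deg


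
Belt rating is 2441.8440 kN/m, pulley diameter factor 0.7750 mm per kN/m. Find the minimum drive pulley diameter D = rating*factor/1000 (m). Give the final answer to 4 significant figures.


D = 2441.8440 * 0.7750 / 1000
D = 1.892 m


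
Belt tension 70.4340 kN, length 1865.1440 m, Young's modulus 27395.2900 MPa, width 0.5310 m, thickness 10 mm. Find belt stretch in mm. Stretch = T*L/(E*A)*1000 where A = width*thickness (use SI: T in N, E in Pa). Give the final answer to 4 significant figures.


A = 0.5310 * 0.01 = 0.00531 m^2
Stretch = 70.4340*1000 * 1865.1440 / (27395.2900e6 * 0.00531) * 1000
Stretch = 903.1 mm


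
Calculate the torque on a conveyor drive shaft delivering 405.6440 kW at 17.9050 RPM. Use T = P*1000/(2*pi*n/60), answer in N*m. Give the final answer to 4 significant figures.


omega = 2*pi*17.9050/60 = 1.87501 rad/s
T = 405.6440*1000 / 1.87501
T = 216300 N*m


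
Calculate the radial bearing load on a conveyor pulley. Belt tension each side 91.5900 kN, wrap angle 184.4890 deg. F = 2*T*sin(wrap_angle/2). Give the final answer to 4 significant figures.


F = 2 * 91.5900 * sin(184.4890/2 deg)
F = 183.0 kN


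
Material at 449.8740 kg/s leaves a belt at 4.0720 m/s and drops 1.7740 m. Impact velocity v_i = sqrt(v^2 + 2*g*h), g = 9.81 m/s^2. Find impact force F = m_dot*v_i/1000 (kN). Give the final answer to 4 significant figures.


v_i = sqrt(4.0720^2 + 2*9.81*1.7740) = 7.16848 m/s
F = 449.8740 * 7.16848 / 1000
F = 3.225 kN


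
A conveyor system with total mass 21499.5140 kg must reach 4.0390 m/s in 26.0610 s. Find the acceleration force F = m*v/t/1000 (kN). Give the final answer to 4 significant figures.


F = 21499.5140 * 4.0390 / 26.0610 / 1000
F = 3.332 kN
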